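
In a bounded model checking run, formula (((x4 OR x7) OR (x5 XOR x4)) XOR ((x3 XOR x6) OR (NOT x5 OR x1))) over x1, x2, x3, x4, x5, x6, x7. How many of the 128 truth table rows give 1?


Formula: (((x4 OR x7) OR (x5 XOR x4)) XOR ((x3 XOR x6) OR (NOT x5 OR x1))) over 7 vars (128 rows)
Evaluate each row (x1, x2, x3, x4, x5, x6, x7 as bits, MSB first):
  row 0 [0000000]: (((0 OR 0) OR (0 XOR 0)) XOR ((0 XOR 0) OR (NOT 0 OR 0))) -> 1
  row 1 [0000001]: (((0 OR 1) OR (0 XOR 0)) XOR ((0 XOR 0) OR (NOT 0 OR 0))) -> 0
  row 2 [0000010]: (((0 OR 0) OR (0 XOR 0)) XOR ((0 XOR 1) OR (NOT 0 OR 0))) -> 1
  row 3 [0000011]: (((0 OR 1) OR (0 XOR 0)) XOR ((0 XOR 1) OR (NOT 0 OR 0))) -> 0
  row 4 [0000100]: (((0 OR 0) OR (1 XOR 0)) XOR ((0 XOR 0) OR (NOT 1 OR 0))) -> 1
  (every remaining row is evaluated the same way; all 128 results are listed next)
Full result column, 8 rows per line (x1,x2,x3,x4 fixed per line; x5,x6,x7 runs 000..111 left to right):
  rows 0-7 [x1,x2,x3,x4=0000]: 10101100  (ones: 4)
  rows 8-15 [x1,x2,x3,x4=0001]: 00001100  (ones: 2)
  rows 16-23 [x1,x2,x3,x4=0010]: 10100011  (ones: 4)
  rows 24-31 [x1,x2,x3,x4=0011]: 00000011  (ones: 2)
  rows 32-39 [x1,x2,x3,x4=0100]: 10101100  (ones: 4)
  rows 40-47 [x1,x2,x3,x4=0101]: 00001100  (ones: 2)
  rows 48-55 [x1,x2,x3,x4=0110]: 10100011  (ones: 4)
  rows 56-63 [x1,x2,x3,x4=0111]: 00000011  (ones: 2)
  rows 64-71 [x1,x2,x3,x4=1000]: 10100000  (ones: 2)
  rows 72-79 [x1,x2,x3,x4=1001]: 00000000  (ones: 0)
  rows 80-87 [x1,x2,x3,x4=1010]: 10100000  (ones: 2)
  rows 88-95 [x1,x2,x3,x4=1011]: 00000000  (ones: 0)
  rows 96-103 [x1,x2,x3,x4=1100]: 10100000  (ones: 2)
  rows 104-111 [x1,x2,x3,x4=1101]: 00000000  (ones: 0)
  rows 112-119 [x1,x2,x3,x4=1110]: 10100000  (ones: 2)
  rows 120-127 [x1,x2,x3,x4=1111]: 00000000  (ones: 0)
Count of 1-rows = 4+2+4+2+4+2+4+2+2+0+2+0+2+0+2+0 = 32

32


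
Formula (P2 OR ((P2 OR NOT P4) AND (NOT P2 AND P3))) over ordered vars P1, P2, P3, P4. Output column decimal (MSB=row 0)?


Formula: (P2 OR ((P2 OR NOT P4) AND (NOT P2 AND P3))) over P1, P2, P3, P4 (16 rows)
Evaluate each row (bits = P1,P2,P3,P4, MSB first):
  row 0 [0000]: (0 OR ((0 OR NOT 0) AND (NOT 0 AND 0))) -> 0
  row 1 [0001]: (0 OR ((0 OR NOT 1) AND (NOT 0 AND 0))) -> 0
  row 2 [0010]: (0 OR ((0 OR NOT 0) AND (NOT 0 AND 1))) -> 1
  row 3 [0011]: (0 OR ((0 OR NOT 1) AND (NOT 0 AND 1))) -> 0
  row 4 [0100]: (1 OR ((1 OR NOT 0) AND (NOT 1 AND 0))) -> 1
  row 5 [0101]: (1 OR ((1 OR NOT 1) AND (NOT 1 AND 0))) -> 1
  row 6 [0110]: (1 OR ((1 OR NOT 0) AND (NOT 1 AND 1))) -> 1
  row 7 [0111]: (1 OR ((1 OR NOT 1) AND (NOT 1 AND 1))) -> 1
  row 8 [1000]: (0 OR ((0 OR NOT 0) AND (NOT 0 AND 0))) -> 0
  row 9 [1001]: (0 OR ((0 OR NOT 1) AND (NOT 0 AND 0))) -> 0
  row 10 [1010]: (0 OR ((0 OR NOT 0) AND (NOT 0 AND 1))) -> 1
  row 11 [1011]: (0 OR ((0 OR NOT 1) AND (NOT 0 AND 1))) -> 0
  row 12 [1100]: (1 OR ((1 OR NOT 0) AND (NOT 1 AND 0))) -> 1
  row 13 [1101]: (1 OR ((1 OR NOT 1) AND (NOT 1 AND 0))) -> 1
  row 14 [1110]: (1 OR ((1 OR NOT 0) AND (NOT 1 AND 1))) -> 1
  row 15 [1111]: (1 OR ((1 OR NOT 1) AND (NOT 1 AND 1))) -> 1
Full result column, 4 rows per line (P1,P2 fixed per line; P3,P4 runs 00..11 left to right):
  rows 0-3 [P1,P2=00]: 0010  = hex 2
  rows 4-7 [P1,P2=01]: 1111  = hex F
  rows 8-11 [P1,P2=10]: 0010  = hex 2
  rows 12-15 [P1,P2=11]: 1111  = hex F
Output column (row 0 .. row 15) = 0010111100101111
Output column grouped in 4s = 0010 1111 0010 1111 = 0x2F2F
Convert to decimal digit by digit (value = value*16 + digit):
  2 -> 2
  2*16 + 15 (F) = 47
  47*16 + 2 = 754
  754*16 + 15 (F) = 12079
Decimal = 12079

12079


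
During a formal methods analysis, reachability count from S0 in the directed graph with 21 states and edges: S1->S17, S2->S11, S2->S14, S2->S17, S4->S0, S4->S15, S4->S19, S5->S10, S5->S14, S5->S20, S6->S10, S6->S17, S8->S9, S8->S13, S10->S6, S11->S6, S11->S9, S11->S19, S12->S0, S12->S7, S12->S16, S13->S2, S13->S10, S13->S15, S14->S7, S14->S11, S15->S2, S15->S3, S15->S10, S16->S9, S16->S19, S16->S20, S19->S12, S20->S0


BFS from S0:
  layer 0: {S0}
Reachable set: {S0}
Count = 1

1


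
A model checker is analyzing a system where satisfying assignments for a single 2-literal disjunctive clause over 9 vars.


Step 1: Total=2^9=512
Step 2: Unsat when all 2 false: 2^7=128
Step 3: Sat=512-128=384

384


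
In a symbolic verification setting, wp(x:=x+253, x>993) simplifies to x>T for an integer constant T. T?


Formula: wp(x:=E, P) = P[E/x] (substitute E for x in postcondition)
Step 1: Postcondition: x>993
Step 2: Substitute x+253 for x: x+253>993
Step 3: Solve for x: x > 993-253 = 740

740


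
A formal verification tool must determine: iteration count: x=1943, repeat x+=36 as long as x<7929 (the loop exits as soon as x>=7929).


Step 1: x goes from 1943 toward 7929 by 36; the body runs while x<7929, so iterations = ceil((bound-start)/step)
Step 2: Distance=5986
Step 3: ceil(5986/36)=167

167


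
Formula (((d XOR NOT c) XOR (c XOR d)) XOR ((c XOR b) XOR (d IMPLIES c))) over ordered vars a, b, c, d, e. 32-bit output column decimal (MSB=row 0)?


Formula: (((d XOR NOT c) XOR (c XOR d)) XOR ((c XOR b) XOR (d IMPLIES c))) over a, b, c, d, e (32 rows)
Evaluate each row (bits = a,b,c,d,e, MSB first):
  row 0 [00000]: (((0 XOR NOT 0) XOR (0 XOR 0)) XOR ((0 XOR 0) XOR (0 IMPLIES 0))) -> 0
  row 1 [00001]: (((0 XOR NOT 0) XOR (0 XOR 0)) XOR ((0 XOR 0) XOR (0 IMPLIES 0))) -> 0
  row 2 [00010]: (((1 XOR NOT 0) XOR (0 XOR 1)) XOR ((0 XOR 0) XOR (1 IMPLIES 0))) -> 1
  row 3 [00011]: (((1 XOR NOT 0) XOR (0 XOR 1)) XOR ((0 XOR 0) XOR (1 IMPLIES 0))) -> 1
  row 4 [00100]: (((0 XOR NOT 1) XOR (1 XOR 0)) XOR ((1 XOR 0) XOR (0 IMPLIES 1))) -> 1
  row 5 [00101]: (((0 XOR NOT 1) XOR (1 XOR 0)) XOR ((1 XOR 0) XOR (0 IMPLIES 1))) -> 1
  row 6 [00110]: (((1 XOR NOT 1) XOR (1 XOR 1)) XOR ((1 XOR 0) XOR (1 IMPLIES 1))) -> 1
  row 7 [00111]: (((1 XOR NOT 1) XOR (1 XOR 1)) XOR ((1 XOR 0) XOR (1 IMPLIES 1))) -> 1
  row 8 [01000]: (((0 XOR NOT 0) XOR (0 XOR 0)) XOR ((0 XOR 1) XOR (0 IMPLIES 0))) -> 1
  row 9 [01001]: (((0 XOR NOT 0) XOR (0 XOR 0)) XOR ((0 XOR 1) XOR (0 IMPLIES 0))) -> 1
  row 10 [01010]: (((1 XOR NOT 0) XOR (0 XOR 1)) XOR ((0 XOR 1) XOR (1 IMPLIES 0))) -> 0
  row 11 [01011]: (((1 XOR NOT 0) XOR (0 XOR 1)) XOR ((0 XOR 1) XOR (1 IMPLIES 0))) -> 0
  row 12 [01100]: (((0 XOR NOT 1) XOR (1 XOR 0)) XOR ((1 XOR 1) XOR (0 IMPLIES 1))) -> 0
  row 13 [01101]: (((0 XOR NOT 1) XOR (1 XOR 0)) XOR ((1 XOR 1) XOR (0 IMPLIES 1))) -> 0
  row 14 [01110]: (((1 XOR NOT 1) XOR (1 XOR 1)) XOR ((1 XOR 1) XOR (1 IMPLIES 1))) -> 0
  row 15 [01111]: (((1 XOR NOT 1) XOR (1 XOR 1)) XOR ((1 XOR 1) XOR (1 IMPLIES 1))) -> 0
  row 16 [10000]: (((0 XOR NOT 0) XOR (0 XOR 0)) XOR ((0 XOR 0) XOR (0 IMPLIES 0))) -> 0
  row 17 [10001]: (((0 XOR NOT 0) XOR (0 XOR 0)) XOR ((0 XOR 0) XOR (0 IMPLIES 0))) -> 0
  row 18 [10010]: (((1 XOR NOT 0) XOR (0 XOR 1)) XOR ((0 XOR 0) XOR (1 IMPLIES 0))) -> 1
  row 19 [10011]: (((1 XOR NOT 0) XOR (0 XOR 1)) XOR ((0 XOR 0) XOR (1 IMPLIES 0))) -> 1
  row 20 [10100]: (((0 XOR NOT 1) XOR (1 XOR 0)) XOR ((1 XOR 0) XOR (0 IMPLIES 1))) -> 1
  row 21 [10101]: (((0 XOR NOT 1) XOR (1 XOR 0)) XOR ((1 XOR 0) XOR (0 IMPLIES 1))) -> 1
  row 22 [10110]: (((1 XOR NOT 1) XOR (1 XOR 1)) XOR ((1 XOR 0) XOR (1 IMPLIES 1))) -> 1
  row 23 [10111]: (((1 XOR NOT 1) XOR (1 XOR 1)) XOR ((1 XOR 0) XOR (1 IMPLIES 1))) -> 1
  row 24 [11000]: (((0 XOR NOT 0) XOR (0 XOR 0)) XOR ((0 XOR 1) XOR (0 IMPLIES 0))) -> 1
  row 25 [11001]: (((0 XOR NOT 0) XOR (0 XOR 0)) XOR ((0 XOR 1) XOR (0 IMPLIES 0))) -> 1
  row 26 [11010]: (((1 XOR NOT 0) XOR (0 XOR 1)) XOR ((0 XOR 1) XOR (1 IMPLIES 0))) -> 0
  row 27 [11011]: (((1 XOR NOT 0) XOR (0 XOR 1)) XOR ((0 XOR 1) XOR (1 IMPLIES 0))) -> 0
  row 28 [11100]: (((0 XOR NOT 1) XOR (1 XOR 0)) XOR ((1 XOR 1) XOR (0 IMPLIES 1))) -> 0
  row 29 [11101]: (((0 XOR NOT 1) XOR (1 XOR 0)) XOR ((1 XOR 1) XOR (0 IMPLIES 1))) -> 0
  row 30 [11110]: (((1 XOR NOT 1) XOR (1 XOR 1)) XOR ((1 XOR 1) XOR (1 IMPLIES 1))) -> 0
  row 31 [11111]: (((1 XOR NOT 1) XOR (1 XOR 1)) XOR ((1 XOR 1) XOR (1 IMPLIES 1))) -> 0
Full result column, 4 rows per line (a,b,c fixed per line; d,e runs 00..11 left to right):
  rows 0-3 [a,b,c=000]: 0011  = hex 3
  rows 4-7 [a,b,c=001]: 1111  = hex F
  rows 8-11 [a,b,c=010]: 1100  = hex C
  rows 12-15 [a,b,c=011]: 0000  = hex 0
  rows 16-19 [a,b,c=100]: 0011  = hex 3
  rows 20-23 [a,b,c=101]: 1111  = hex F
  rows 24-27 [a,b,c=110]: 1100  = hex C
  rows 28-31 [a,b,c=111]: 0000  = hex 0
Output column (row 0 .. row 31) = 00111111110000000011111111000000
Output column grouped in 4s = 0011 1111 1100 0000 0011 1111 1100 0000 = 0x3FC03FC0
Convert to decimal digit by digit (value = value*16 + digit):
  3 -> 3
  3*16 + 15 (F) = 63
  63*16 + 12 (C) = 1020
  1020*16 + 0 = 16320
  16320*16 + 3 = 261123
  261123*16 + 15 (F) = 4177983
  4177983*16 + 12 (C) = 66847740
  66847740*16 + 0 = 1069563840
Decimal = 1069563840

1069563840


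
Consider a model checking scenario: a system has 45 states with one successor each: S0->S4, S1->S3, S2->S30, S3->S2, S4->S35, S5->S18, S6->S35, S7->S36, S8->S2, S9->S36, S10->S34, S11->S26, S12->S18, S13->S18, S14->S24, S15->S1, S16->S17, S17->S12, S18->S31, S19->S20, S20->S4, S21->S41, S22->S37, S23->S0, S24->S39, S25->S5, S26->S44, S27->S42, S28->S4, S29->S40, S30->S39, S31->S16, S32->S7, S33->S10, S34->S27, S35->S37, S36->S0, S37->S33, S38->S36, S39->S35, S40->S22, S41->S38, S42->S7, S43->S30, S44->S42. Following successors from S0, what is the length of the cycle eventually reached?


Trace from S0 until a state repeats:
  S0 -> S4 -> S35 -> S37 -> S33 -> S10 -> S34 -> S27 -> S42 -> S7 -> S36 -> S0
S0 first seen at step 0, revisited at step 11.
Cycle length = 11 - 0 = 11

11


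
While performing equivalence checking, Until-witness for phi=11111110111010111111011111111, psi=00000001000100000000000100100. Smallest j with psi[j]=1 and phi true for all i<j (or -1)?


(phi U psi) at 0: need smallest j with psi[j]=1 and phi[i]=1 for all i in [0,j).
Scan from step 0:
  step 0: phi=1, psi=0 -> continue
  step 1: phi=1, psi=0 -> continue
  step 2: phi=1, psi=0 -> continue
  step 3: phi=1, psi=0 -> continue
  step 7: psi=1 and phi held for [0,7) -> witness found
Witness step = 7

7


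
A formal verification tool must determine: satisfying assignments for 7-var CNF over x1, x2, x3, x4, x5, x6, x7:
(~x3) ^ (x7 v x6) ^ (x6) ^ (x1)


CNF with 4 clauses over 7 vars (128 assignments).
An assignment satisfies CNF iff every clause has >=1 true literal.
Check each row (bits = x1,x2,x3,x4,x5,x6,x7; clause T/F shown):
  row 0 [0000000]: clauses=TFFF -> 0
  row 1 [0000001]: clauses=TTFF -> 0
  row 2 [0000010]: clauses=TTTF -> 0
  row 3 [0000011]: clauses=TTTF -> 0
  row 4 [0000100]: clauses=TFFF -> 0
  (every remaining row is evaluated the same way; all 128 results are listed next)
Full result column, 8 rows per line (x1,x2,x3,x4 fixed per line; x5,x6,x7 runs 000..111 left to right):
  rows 0-7 [x1,x2,x3,x4=0000]: 00000000  (ones: 0)
  rows 8-15 [x1,x2,x3,x4=0001]: 00000000  (ones: 0)
  rows 16-23 [x1,x2,x3,x4=0010]: 00000000  (ones: 0)
  rows 24-31 [x1,x2,x3,x4=0011]: 00000000  (ones: 0)
  rows 32-39 [x1,x2,x3,x4=0100]: 00000000  (ones: 0)
  rows 40-47 [x1,x2,x3,x4=0101]: 00000000  (ones: 0)
  rows 48-55 [x1,x2,x3,x4=0110]: 00000000  (ones: 0)
  rows 56-63 [x1,x2,x3,x4=0111]: 00000000  (ones: 0)
  rows 64-71 [x1,x2,x3,x4=1000]: 00110011  (ones: 4)
  rows 72-79 [x1,x2,x3,x4=1001]: 00110011  (ones: 4)
  rows 80-87 [x1,x2,x3,x4=1010]: 00000000  (ones: 0)
  rows 88-95 [x1,x2,x3,x4=1011]: 00000000  (ones: 0)
  rows 96-103 [x1,x2,x3,x4=1100]: 00110011  (ones: 4)
  rows 104-111 [x1,x2,x3,x4=1101]: 00110011  (ones: 4)
  rows 112-119 [x1,x2,x3,x4=1110]: 00000000  (ones: 0)
  rows 120-127 [x1,x2,x3,x4=1111]: 00000000  (ones: 0)
Satisfying assignments = 0+0+0+0+0+0+0+0+4+4+0+0+4+4+0+0 = 16

16


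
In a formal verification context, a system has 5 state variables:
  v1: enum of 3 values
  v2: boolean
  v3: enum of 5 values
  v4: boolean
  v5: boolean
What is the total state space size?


State space = product of domain sizes of all variables.
Domain sizes:
  v1 (enum of 3 values): 3
  v2 (boolean): 2
  v3 (enum of 5 values): 5
  v4 (boolean): 2
  v5 (boolean): 2
Product = 3 * 2 * 5 * 2 * 2 = 120

120


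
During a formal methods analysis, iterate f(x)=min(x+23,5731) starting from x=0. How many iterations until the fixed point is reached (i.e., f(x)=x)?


Step 1: x=0, cap=5731, increment=23
Step 2: x grows by 23 each step until capped at 5731; fixed point is x=5731
Step 3: iterations = ceil(5731/23) = 250

250


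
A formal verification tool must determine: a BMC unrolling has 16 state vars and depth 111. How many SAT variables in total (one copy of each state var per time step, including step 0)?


BMC unrolls to depth k, creating one copy of each state var for steps 0..k.
Step count = 111 + 1 = 112 (steps 0 through 111)
Vars per step = 16
Total = 16 * 112 = 1792

1792


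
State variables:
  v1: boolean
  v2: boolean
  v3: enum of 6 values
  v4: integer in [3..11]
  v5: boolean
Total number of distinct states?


State space = product of domain sizes of all variables.
Domain sizes:
  v1 (boolean): 2
  v2 (boolean): 2
  v3 (enum of 6 values): 6
  v4 (integer in [3..11]): 9
  v5 (boolean): 2
Product = 2 * 2 * 6 * 9 * 2 = 432

432


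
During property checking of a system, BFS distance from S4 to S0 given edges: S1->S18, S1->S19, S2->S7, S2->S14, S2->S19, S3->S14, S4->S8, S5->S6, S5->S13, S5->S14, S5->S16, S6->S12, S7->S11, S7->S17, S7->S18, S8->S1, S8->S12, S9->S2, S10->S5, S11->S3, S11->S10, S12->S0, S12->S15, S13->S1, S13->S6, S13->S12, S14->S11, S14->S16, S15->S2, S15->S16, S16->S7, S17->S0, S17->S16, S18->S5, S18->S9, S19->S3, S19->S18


BFS layer-by-layer from S4:
  dist 0: {S4}
  dist 1: {S8}
  dist 2: {S1, S12}
  dist 3: {S0, S15, S18, S19}
  -> S0 reached at distance 3
Shortest path length = 3

3


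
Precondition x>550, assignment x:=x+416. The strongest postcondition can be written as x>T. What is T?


Formula: sp(P, x:=E) = exists old_x. (x = E[old_x/x]) AND P[old_x/x] (old_x is the value of x before the assignment; eliminate old_x by solving x = E[old_x/x] for old_x)
Step 1: Precondition P: x>550, i.e. old_x > 550
Step 2: Assignment gives x = old_x + 416, so old_x = x - 416
Step 3: Substitute into P: x - 416 > 550
Step 4: Simplify: x > 550+416 = 966

966


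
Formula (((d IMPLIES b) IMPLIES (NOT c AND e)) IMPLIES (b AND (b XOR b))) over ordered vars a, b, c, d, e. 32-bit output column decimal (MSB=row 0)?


Formula: (((d IMPLIES b) IMPLIES (NOT c AND e)) IMPLIES (b AND (b XOR b))) over a, b, c, d, e (32 rows)
Evaluate each row (bits = a,b,c,d,e, MSB first):
  row 0 [00000]: (((0 IMPLIES 0) IMPLIES (NOT 0 AND 0)) IMPLIES (0 AND (0 XOR 0))) -> 1
  row 1 [00001]: (((0 IMPLIES 0) IMPLIES (NOT 0 AND 1)) IMPLIES (0 AND (0 XOR 0))) -> 0
  row 2 [00010]: (((1 IMPLIES 0) IMPLIES (NOT 0 AND 0)) IMPLIES (0 AND (0 XOR 0))) -> 0
  row 3 [00011]: (((1 IMPLIES 0) IMPLIES (NOT 0 AND 1)) IMPLIES (0 AND (0 XOR 0))) -> 0
  row 4 [00100]: (((0 IMPLIES 0) IMPLIES (NOT 1 AND 0)) IMPLIES (0 AND (0 XOR 0))) -> 1
  row 5 [00101]: (((0 IMPLIES 0) IMPLIES (NOT 1 AND 1)) IMPLIES (0 AND (0 XOR 0))) -> 1
  row 6 [00110]: (((1 IMPLIES 0) IMPLIES (NOT 1 AND 0)) IMPLIES (0 AND (0 XOR 0))) -> 0
  row 7 [00111]: (((1 IMPLIES 0) IMPLIES (NOT 1 AND 1)) IMPLIES (0 AND (0 XOR 0))) -> 0
  row 8 [01000]: (((0 IMPLIES 1) IMPLIES (NOT 0 AND 0)) IMPLIES (1 AND (1 XOR 1))) -> 1
  row 9 [01001]: (((0 IMPLIES 1) IMPLIES (NOT 0 AND 1)) IMPLIES (1 AND (1 XOR 1))) -> 0
  row 10 [01010]: (((1 IMPLIES 1) IMPLIES (NOT 0 AND 0)) IMPLIES (1 AND (1 XOR 1))) -> 1
  row 11 [01011]: (((1 IMPLIES 1) IMPLIES (NOT 0 AND 1)) IMPLIES (1 AND (1 XOR 1))) -> 0
  row 12 [01100]: (((0 IMPLIES 1) IMPLIES (NOT 1 AND 0)) IMPLIES (1 AND (1 XOR 1))) -> 1
  row 13 [01101]: (((0 IMPLIES 1) IMPLIES (NOT 1 AND 1)) IMPLIES (1 AND (1 XOR 1))) -> 1
  row 14 [01110]: (((1 IMPLIES 1) IMPLIES (NOT 1 AND 0)) IMPLIES (1 AND (1 XOR 1))) -> 1
  row 15 [01111]: (((1 IMPLIES 1) IMPLIES (NOT 1 AND 1)) IMPLIES (1 AND (1 XOR 1))) -> 1
  row 16 [10000]: (((0 IMPLIES 0) IMPLIES (NOT 0 AND 0)) IMPLIES (0 AND (0 XOR 0))) -> 1
  row 17 [10001]: (((0 IMPLIES 0) IMPLIES (NOT 0 AND 1)) IMPLIES (0 AND (0 XOR 0))) -> 0
  row 18 [10010]: (((1 IMPLIES 0) IMPLIES (NOT 0 AND 0)) IMPLIES (0 AND (0 XOR 0))) -> 0
  row 19 [10011]: (((1 IMPLIES 0) IMPLIES (NOT 0 AND 1)) IMPLIES (0 AND (0 XOR 0))) -> 0
  row 20 [10100]: (((0 IMPLIES 0) IMPLIES (NOT 1 AND 0)) IMPLIES (0 AND (0 XOR 0))) -> 1
  row 21 [10101]: (((0 IMPLIES 0) IMPLIES (NOT 1 AND 1)) IMPLIES (0 AND (0 XOR 0))) -> 1
  row 22 [10110]: (((1 IMPLIES 0) IMPLIES (NOT 1 AND 0)) IMPLIES (0 AND (0 XOR 0))) -> 0
  row 23 [10111]: (((1 IMPLIES 0) IMPLIES (NOT 1 AND 1)) IMPLIES (0 AND (0 XOR 0))) -> 0
  row 24 [11000]: (((0 IMPLIES 1) IMPLIES (NOT 0 AND 0)) IMPLIES (1 AND (1 XOR 1))) -> 1
  row 25 [11001]: (((0 IMPLIES 1) IMPLIES (NOT 0 AND 1)) IMPLIES (1 AND (1 XOR 1))) -> 0
  row 26 [11010]: (((1 IMPLIES 1) IMPLIES (NOT 0 AND 0)) IMPLIES (1 AND (1 XOR 1))) -> 1
  row 27 [11011]: (((1 IMPLIES 1) IMPLIES (NOT 0 AND 1)) IMPLIES (1 AND (1 XOR 1))) -> 0
  row 28 [11100]: (((0 IMPLIES 1) IMPLIES (NOT 1 AND 0)) IMPLIES (1 AND (1 XOR 1))) -> 1
  row 29 [11101]: (((0 IMPLIES 1) IMPLIES (NOT 1 AND 1)) IMPLIES (1 AND (1 XOR 1))) -> 1
  row 30 [11110]: (((1 IMPLIES 1) IMPLIES (NOT 1 AND 0)) IMPLIES (1 AND (1 XOR 1))) -> 1
  row 31 [11111]: (((1 IMPLIES 1) IMPLIES (NOT 1 AND 1)) IMPLIES (1 AND (1 XOR 1))) -> 1
Full result column, 4 rows per line (a,b,c fixed per line; d,e runs 00..11 left to right):
  rows 0-3 [a,b,c=000]: 1000  = hex 8
  rows 4-7 [a,b,c=001]: 1100  = hex C
  rows 8-11 [a,b,c=010]: 1010  = hex A
  rows 12-15 [a,b,c=011]: 1111  = hex F
  rows 16-19 [a,b,c=100]: 1000  = hex 8
  rows 20-23 [a,b,c=101]: 1100  = hex C
  rows 24-27 [a,b,c=110]: 1010  = hex A
  rows 28-31 [a,b,c=111]: 1111  = hex F
Output column (row 0 .. row 31) = 10001100101011111000110010101111
Output column grouped in 4s = 1000 1100 1010 1111 1000 1100 1010 1111 = 0x8CAF8CAF
Convert to decimal digit by digit (value = value*16 + digit):
  8 -> 8
  8*16 + 12 (C) = 140
  140*16 + 10 (A) = 2250
  2250*16 + 15 (F) = 36015
  36015*16 + 8 = 576248
  576248*16 + 12 (C) = 9219980
  9219980*16 + 10 (A) = 147519690
  147519690*16 + 15 (F) = 2360315055
Decimal = 2360315055

2360315055


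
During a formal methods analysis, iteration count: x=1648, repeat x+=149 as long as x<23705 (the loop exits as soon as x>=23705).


Step 1: x goes from 1648 toward 23705 by 149; the body runs while x<23705, so iterations = ceil((bound-start)/step)
Step 2: Distance=22057
Step 3: ceil(22057/149)=149

149


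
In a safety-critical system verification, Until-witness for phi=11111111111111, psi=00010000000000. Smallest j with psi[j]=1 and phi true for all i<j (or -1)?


(phi U psi) at 0: need smallest j with psi[j]=1 and phi[i]=1 for all i in [0,j).
Scan from step 0:
  step 0: phi=1, psi=0 -> continue
  step 1: phi=1, psi=0 -> continue
  step 2: phi=1, psi=0 -> continue
  step 3: psi=1 and phi held for [0,3) -> witness found
Witness step = 3

3


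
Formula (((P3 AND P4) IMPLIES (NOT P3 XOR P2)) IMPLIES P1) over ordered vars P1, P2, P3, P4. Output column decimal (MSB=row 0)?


Formula: (((P3 AND P4) IMPLIES (NOT P3 XOR P2)) IMPLIES P1) over P1, P2, P3, P4 (16 rows)
Evaluate each row (bits = P1,P2,P3,P4, MSB first):
  row 0 [0000]: (((0 AND 0) IMPLIES (NOT 0 XOR 0)) IMPLIES 0) -> 0
  row 1 [0001]: (((0 AND 1) IMPLIES (NOT 0 XOR 0)) IMPLIES 0) -> 0
  row 2 [0010]: (((1 AND 0) IMPLIES (NOT 1 XOR 0)) IMPLIES 0) -> 0
  row 3 [0011]: (((1 AND 1) IMPLIES (NOT 1 XOR 0)) IMPLIES 0) -> 1
  row 4 [0100]: (((0 AND 0) IMPLIES (NOT 0 XOR 1)) IMPLIES 0) -> 0
  row 5 [0101]: (((0 AND 1) IMPLIES (NOT 0 XOR 1)) IMPLIES 0) -> 0
  row 6 [0110]: (((1 AND 0) IMPLIES (NOT 1 XOR 1)) IMPLIES 0) -> 0
  row 7 [0111]: (((1 AND 1) IMPLIES (NOT 1 XOR 1)) IMPLIES 0) -> 0
  row 8 [1000]: (((0 AND 0) IMPLIES (NOT 0 XOR 0)) IMPLIES 1) -> 1
  row 9 [1001]: (((0 AND 1) IMPLIES (NOT 0 XOR 0)) IMPLIES 1) -> 1
  row 10 [1010]: (((1 AND 0) IMPLIES (NOT 1 XOR 0)) IMPLIES 1) -> 1
  row 11 [1011]: (((1 AND 1) IMPLIES (NOT 1 XOR 0)) IMPLIES 1) -> 1
  row 12 [1100]: (((0 AND 0) IMPLIES (NOT 0 XOR 1)) IMPLIES 1) -> 1
  row 13 [1101]: (((0 AND 1) IMPLIES (NOT 0 XOR 1)) IMPLIES 1) -> 1
  row 14 [1110]: (((1 AND 0) IMPLIES (NOT 1 XOR 1)) IMPLIES 1) -> 1
  row 15 [1111]: (((1 AND 1) IMPLIES (NOT 1 XOR 1)) IMPLIES 1) -> 1
Full result column, 4 rows per line (P1,P2 fixed per line; P3,P4 runs 00..11 left to right):
  rows 0-3 [P1,P2=00]: 0001  = hex 1
  rows 4-7 [P1,P2=01]: 0000  = hex 0
  rows 8-11 [P1,P2=10]: 1111  = hex F
  rows 12-15 [P1,P2=11]: 1111  = hex F
Output column (row 0 .. row 15) = 0001000011111111
Output column grouped in 4s = 0001 0000 1111 1111 = 0x10FF
Convert to decimal digit by digit (value = value*16 + digit):
  1 -> 1
  1*16 + 0 = 16
  16*16 + 15 (F) = 271
  271*16 + 15 (F) = 4351
Decimal = 4351

4351


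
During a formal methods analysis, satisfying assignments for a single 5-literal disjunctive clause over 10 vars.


Step 1: Total=2^10=1024
Step 2: Unsat when all 5 false: 2^5=32
Step 3: Sat=1024-32=992

992


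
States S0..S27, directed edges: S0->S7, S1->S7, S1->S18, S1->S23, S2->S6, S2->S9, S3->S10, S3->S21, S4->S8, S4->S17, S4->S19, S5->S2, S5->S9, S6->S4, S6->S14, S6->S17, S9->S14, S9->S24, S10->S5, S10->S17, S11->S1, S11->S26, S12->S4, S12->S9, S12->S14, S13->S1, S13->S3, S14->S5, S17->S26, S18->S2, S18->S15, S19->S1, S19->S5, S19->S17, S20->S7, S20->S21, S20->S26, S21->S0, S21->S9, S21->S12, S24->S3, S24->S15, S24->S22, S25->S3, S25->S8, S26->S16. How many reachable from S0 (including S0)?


BFS from S0:
  layer 0: {S0}
  layer 1: {S7}
Reachable set: {S0, S7}
Count = 2

2


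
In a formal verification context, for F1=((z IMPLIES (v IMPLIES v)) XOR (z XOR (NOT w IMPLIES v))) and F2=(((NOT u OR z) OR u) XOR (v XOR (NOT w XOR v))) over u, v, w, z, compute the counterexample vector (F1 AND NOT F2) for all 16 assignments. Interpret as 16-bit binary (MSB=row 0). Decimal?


F1 = ((z IMPLIES (v IMPLIES v)) XOR (z XOR (NOT w IMPLIES v)))
F2 = (((NOT u OR z) OR u) XOR (v XOR (NOT w XOR v)))
Counterexample to F1=>F2 is where F1=1 and F2=0.
Evaluate each row (bits = u,v,w,z, MSB first):
  row 0 [0000]: F1=1 F2=0 -> F1&~F2 -> 1
  row 1 [0001]: F1=0 F2=0 -> F1&~F2 -> 0
  row 2 [0010]: F1=0 F2=1 -> F1&~F2 -> 0
  row 3 [0011]: F1=1 F2=1 -> F1&~F2 -> 0
  row 4 [0100]: F1=0 F2=0 -> F1&~F2 -> 0
  row 5 [0101]: F1=1 F2=0 -> F1&~F2 -> 1
  row 6 [0110]: F1=0 F2=1 -> F1&~F2 -> 0
  row 7 [0111]: F1=1 F2=1 -> F1&~F2 -> 0
  row 8 [1000]: F1=1 F2=0 -> F1&~F2 -> 1
  row 9 [1001]: F1=0 F2=0 -> F1&~F2 -> 0
  row 10 [1010]: F1=0 F2=1 -> F1&~F2 -> 0
  row 11 [1011]: F1=1 F2=1 -> F1&~F2 -> 0
  row 12 [1100]: F1=0 F2=0 -> F1&~F2 -> 0
  row 13 [1101]: F1=1 F2=0 -> F1&~F2 -> 1
  row 14 [1110]: F1=0 F2=1 -> F1&~F2 -> 0
  row 15 [1111]: F1=1 F2=1 -> F1&~F2 -> 0
Full result column, 4 rows per line (u,v fixed per line; w,z runs 00..11 left to right):
  rows 0-3 [u,v=00]: 1000  = hex 8
  rows 4-7 [u,v=01]: 0100  = hex 4
  rows 8-11 [u,v=10]: 1000  = hex 8
  rows 12-15 [u,v=11]: 0100  = hex 4
Counterexample vector (row 0 .. row 15) = 1000010010000100
Output column grouped in 4s = 1000 0100 1000 0100 = 0x8484
Convert to decimal digit by digit (value = value*16 + digit):
  8 -> 8
  8*16 + 4 = 132
  132*16 + 8 = 2120
  2120*16 + 4 = 33924
Decimal = 33924

33924


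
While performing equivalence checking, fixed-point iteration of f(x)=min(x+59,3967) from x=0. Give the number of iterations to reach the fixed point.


Step 1: x=0, cap=3967, increment=59
Step 2: x grows by 59 each step until capped at 3967; fixed point is x=3967
Step 3: iterations = ceil(3967/59) = 68

68


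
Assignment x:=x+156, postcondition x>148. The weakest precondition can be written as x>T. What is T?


Formula: wp(x:=E, P) = P[E/x] (substitute E for x in postcondition)
Step 1: Postcondition: x>148
Step 2: Substitute x+156 for x: x+156>148
Step 3: Solve for x: x > 148-156 = -8

-8


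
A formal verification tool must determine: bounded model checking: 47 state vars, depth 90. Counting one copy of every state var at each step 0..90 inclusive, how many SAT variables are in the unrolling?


BMC unrolls to depth k, creating one copy of each state var for steps 0..k.
Step count = 90 + 1 = 91 (steps 0 through 90)
Vars per step = 47
Total = 47 * 91 = 4277

4277


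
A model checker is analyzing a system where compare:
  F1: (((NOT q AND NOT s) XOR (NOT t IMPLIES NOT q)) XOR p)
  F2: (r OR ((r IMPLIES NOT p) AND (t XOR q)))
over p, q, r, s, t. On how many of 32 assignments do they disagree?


F1 = (((NOT q AND NOT s) XOR (NOT t IMPLIES NOT q)) XOR p)
F2 = (r OR ((r IMPLIES NOT p) AND (t XOR q)))
Evaluate both on each of 32 rows (bits = p,q,r,s,t):
  row 0 [00000]: F1=0 F2=0 -> 0
  row 1 [00001]: F1=0 F2=1 (differ) -> 1
  row 2 [00010]: F1=1 F2=0 (differ) -> 1
  row 3 [00011]: F1=1 F2=1 -> 0
  row 4 [00100]: F1=0 F2=1 (differ) -> 1
  row 5 [00101]: F1=0 F2=1 (differ) -> 1
  row 6 [00110]: F1=1 F2=1 -> 0
  row 7 [00111]: F1=1 F2=1 -> 0
  row 8 [01000]: F1=0 F2=1 (differ) -> 1
  row 9 [01001]: F1=1 F2=0 (differ) -> 1
  row 10 [01010]: F1=0 F2=1 (differ) -> 1
  row 11 [01011]: F1=1 F2=0 (differ) -> 1
  row 12 [01100]: F1=0 F2=1 (differ) -> 1
  row 13 [01101]: F1=1 F2=1 -> 0
  row 14 [01110]: F1=0 F2=1 (differ) -> 1
  row 15 [01111]: F1=1 F2=1 -> 0
  row 16 [10000]: F1=1 F2=0 (differ) -> 1
  row 17 [10001]: F1=1 F2=1 -> 0
  row 18 [10010]: F1=0 F2=0 -> 0
  row 19 [10011]: F1=0 F2=1 (differ) -> 1
  row 20 [10100]: F1=1 F2=1 -> 0
  row 21 [10101]: F1=1 F2=1 -> 0
  row 22 [10110]: F1=0 F2=1 (differ) -> 1
  row 23 [10111]: F1=0 F2=1 (differ) -> 1
  row 24 [11000]: F1=1 F2=1 -> 0
  row 25 [11001]: F1=0 F2=0 -> 0
  row 26 [11010]: F1=1 F2=1 -> 0
  row 27 [11011]: F1=0 F2=0 -> 0
  row 28 [11100]: F1=1 F2=1 -> 0
  row 29 [11101]: F1=0 F2=1 (differ) -> 1
  row 30 [11110]: F1=1 F2=1 -> 0
  row 31 [11111]: F1=0 F2=1 (differ) -> 1
Full result column, 8 rows per line (p,q fixed per line; r,s,t runs 000..111 left to right):
  rows 0-7 [p,q=00]: 01101100  (ones: 4)
  rows 8-15 [p,q=01]: 11111010  (ones: 6)
  rows 16-23 [p,q=10]: 10010011  (ones: 4)
  rows 24-31 [p,q=11]: 00000101  (ones: 2)
Disagreements = 4+6+4+2 = 16

16


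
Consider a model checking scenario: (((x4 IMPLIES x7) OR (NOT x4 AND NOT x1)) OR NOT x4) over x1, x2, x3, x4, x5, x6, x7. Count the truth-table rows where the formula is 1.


Formula: (((x4 IMPLIES x7) OR (NOT x4 AND NOT x1)) OR NOT x4) over 7 vars (128 rows)
Evaluate each row (x1, x2, x3, x4, x5, x6, x7 as bits, MSB first):
  row 0 [0000000]: (((0 IMPLIES 0) OR (NOT 0 AND NOT 0)) OR NOT 0) -> 1
  row 1 [0000001]: (((0 IMPLIES 1) OR (NOT 0 AND NOT 0)) OR NOT 0) -> 1
  row 2 [0000010]: (((0 IMPLIES 0) OR (NOT 0 AND NOT 0)) OR NOT 0) -> 1
  row 3 [0000011]: (((0 IMPLIES 1) OR (NOT 0 AND NOT 0)) OR NOT 0) -> 1
  row 4 [0000100]: (((0 IMPLIES 0) OR (NOT 0 AND NOT 0)) OR NOT 0) -> 1
  (every remaining row is evaluated the same way; all 128 results are listed next)
Full result column, 8 rows per line (x1,x2,x3,x4 fixed per line; x5,x6,x7 runs 000..111 left to right):
  rows 0-7 [x1,x2,x3,x4=0000]: 11111111  (ones: 8)
  rows 8-15 [x1,x2,x3,x4=0001]: 01010101  (ones: 4)
  rows 16-23 [x1,x2,x3,x4=0010]: 11111111  (ones: 8)
  rows 24-31 [x1,x2,x3,x4=0011]: 01010101  (ones: 4)
  rows 32-39 [x1,x2,x3,x4=0100]: 11111111  (ones: 8)
  rows 40-47 [x1,x2,x3,x4=0101]: 01010101  (ones: 4)
  rows 48-55 [x1,x2,x3,x4=0110]: 11111111  (ones: 8)
  rows 56-63 [x1,x2,x3,x4=0111]: 01010101  (ones: 4)
  rows 64-71 [x1,x2,x3,x4=1000]: 11111111  (ones: 8)
  rows 72-79 [x1,x2,x3,x4=1001]: 01010101  (ones: 4)
  rows 80-87 [x1,x2,x3,x4=1010]: 11111111  (ones: 8)
  rows 88-95 [x1,x2,x3,x4=1011]: 01010101  (ones: 4)
  rows 96-103 [x1,x2,x3,x4=1100]: 11111111  (ones: 8)
  rows 104-111 [x1,x2,x3,x4=1101]: 01010101  (ones: 4)
  rows 112-119 [x1,x2,x3,x4=1110]: 11111111  (ones: 8)
  rows 120-127 [x1,x2,x3,x4=1111]: 01010101  (ones: 4)
Count of 1-rows = 8+4+8+4+8+4+8+4+8+4+8+4+8+4+8+4 = 96

96


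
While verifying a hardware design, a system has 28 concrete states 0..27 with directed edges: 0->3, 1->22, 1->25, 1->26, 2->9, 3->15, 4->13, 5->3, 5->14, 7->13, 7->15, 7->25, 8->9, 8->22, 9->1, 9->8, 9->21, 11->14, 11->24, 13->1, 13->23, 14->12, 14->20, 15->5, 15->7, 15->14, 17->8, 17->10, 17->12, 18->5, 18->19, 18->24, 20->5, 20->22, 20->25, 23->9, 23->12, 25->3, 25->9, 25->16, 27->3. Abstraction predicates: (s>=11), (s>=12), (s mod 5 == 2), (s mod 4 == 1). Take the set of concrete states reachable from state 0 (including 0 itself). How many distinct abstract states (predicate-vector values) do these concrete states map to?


BFS from 0:
Concrete reachable: {0, 1, 3, 5, 7, 8, 9, 12, 13, 14, 15, 16, 20, 21, 22, 23, 25, 26}
Abstract via predicates (s>=11), (s>=12), (s mod 5 == 2), (s mod 4 == 1):
  (0,0,0,0) <- {0, 3, 8}
  (0,0,0,1) <- {1, 5, 9}
  (0,0,1,0) <- {7}
  (1,1,0,0) <- {14, 15, 16, 20, 23, 26}
  (1,1,0,1) <- {13, 21, 25}
  (1,1,1,0) <- {12, 22}
Distinct abstract states = 6

6


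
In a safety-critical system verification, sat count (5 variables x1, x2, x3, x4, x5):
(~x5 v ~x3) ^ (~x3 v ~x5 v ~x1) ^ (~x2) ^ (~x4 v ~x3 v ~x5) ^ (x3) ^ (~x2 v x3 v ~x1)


CNF with 6 clauses over 5 vars (32 assignments).
An assignment satisfies CNF iff every clause has >=1 true literal.
Check each row (bits = x1,x2,x3,x4,x5; clause T/F shown):
  row 0 [00000]: clauses=TTTTFT -> 0
  row 1 [00001]: clauses=TTTTFT -> 0
  row 2 [00010]: clauses=TTTTFT -> 0
  row 3 [00011]: clauses=TTTTFT -> 0
  row 4 [00100]: clauses=TTTTTT -> 1
  row 5 [00101]: clauses=FTTTTT -> 0
  row 6 [00110]: clauses=TTTTTT -> 1
  row 7 [00111]: clauses=FTTFTT -> 0
  row 8 [01000]: clauses=TTFTFT -> 0
  row 9 [01001]: clauses=TTFTFT -> 0
  row 10 [01010]: clauses=TTFTFT -> 0
  row 11 [01011]: clauses=TTFTFT -> 0
  row 12 [01100]: clauses=TTFTTT -> 0
  row 13 [01101]: clauses=FTFTTT -> 0
  row 14 [01110]: clauses=TTFTTT -> 0
  row 15 [01111]: clauses=FTFFTT -> 0
  row 16 [10000]: clauses=TTTTFT -> 0
  row 17 [10001]: clauses=TTTTFT -> 0
  row 18 [10010]: clauses=TTTTFT -> 0
  row 19 [10011]: clauses=TTTTFT -> 0
  row 20 [10100]: clauses=TTTTTT -> 1
  row 21 [10101]: clauses=FFTTTT -> 0
  row 22 [10110]: clauses=TTTTTT -> 1
  row 23 [10111]: clauses=FFTFTT -> 0
  row 24 [11000]: clauses=TTFTFF -> 0
  row 25 [11001]: clauses=TTFTFF -> 0
  row 26 [11010]: clauses=TTFTFF -> 0
  row 27 [11011]: clauses=TTFTFF -> 0
  row 28 [11100]: clauses=TTFTTT -> 0
  row 29 [11101]: clauses=FFFTTT -> 0
  row 30 [11110]: clauses=TTFTTT -> 0
  row 31 [11111]: clauses=FFFFTT -> 0
Full result column, 8 rows per line (x1,x2 fixed per line; x3,x4,x5 runs 000..111 left to right):
  rows 0-7 [x1,x2=00]: 00001010  (ones: 2)
  rows 8-15 [x1,x2=01]: 00000000  (ones: 0)
  rows 16-23 [x1,x2=10]: 00001010  (ones: 2)
  rows 24-31 [x1,x2=11]: 00000000  (ones: 0)
Satisfying assignments = 2+0+2+0 = 4

4


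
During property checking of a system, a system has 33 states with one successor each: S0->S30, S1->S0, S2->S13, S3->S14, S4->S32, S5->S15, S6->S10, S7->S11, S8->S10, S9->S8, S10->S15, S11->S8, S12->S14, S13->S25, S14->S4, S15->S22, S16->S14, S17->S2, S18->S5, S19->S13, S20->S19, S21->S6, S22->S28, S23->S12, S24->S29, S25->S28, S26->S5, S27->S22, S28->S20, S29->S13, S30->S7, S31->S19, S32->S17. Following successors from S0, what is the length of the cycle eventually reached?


Trace from S0 until a state repeats:
  S0 -> S30 -> S7 -> S11 -> S8 -> S10 -> S15 -> S22 -> S28 -> S20 -> S19 -> S13 -> S25 -> S28
S28 first seen at step 8, revisited at step 13.
Cycle length = 13 - 8 = 5

5


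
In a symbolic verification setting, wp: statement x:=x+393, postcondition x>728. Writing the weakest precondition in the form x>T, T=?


Formula: wp(x:=E, P) = P[E/x] (substitute E for x in postcondition)
Step 1: Postcondition: x>728
Step 2: Substitute x+393 for x: x+393>728
Step 3: Solve for x: x > 728-393 = 335

335


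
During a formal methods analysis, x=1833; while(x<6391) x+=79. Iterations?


Step 1: x goes from 1833 toward 6391 by 79; the body runs while x<6391, so iterations = ceil((bound-start)/step)
Step 2: Distance=4558
Step 3: ceil(4558/79)=58

58


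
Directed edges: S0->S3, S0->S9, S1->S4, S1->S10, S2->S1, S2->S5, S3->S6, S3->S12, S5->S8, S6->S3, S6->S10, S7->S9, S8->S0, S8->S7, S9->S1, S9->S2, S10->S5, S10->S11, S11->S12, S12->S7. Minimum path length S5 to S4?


BFS layer-by-layer from S5:
  dist 0: {S5}
  dist 1: {S8}
  dist 2: {S0, S7}
  dist 3: {S3, S9}
  dist 4: {S1, S2, S6, S12}
  dist 5: {S4, S10}
  -> S4 reached at distance 5
Shortest path length = 5

5


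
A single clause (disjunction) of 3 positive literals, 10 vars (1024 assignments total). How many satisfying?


Step 1: Total=2^10=1024
Step 2: Unsat when all 3 false: 2^7=128
Step 3: Sat=1024-128=896

896


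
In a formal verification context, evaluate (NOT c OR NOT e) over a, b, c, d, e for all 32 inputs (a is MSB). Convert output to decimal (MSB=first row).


Formula: (NOT c OR NOT e) over a, b, c, d, e (32 rows)
Evaluate each row (bits = a,b,c,d,e, MSB first):
  row 0 [00000]: (NOT 0 OR NOT 0) -> 1
  row 1 [00001]: (NOT 0 OR NOT 1) -> 1
  row 2 [00010]: (NOT 0 OR NOT 0) -> 1
  row 3 [00011]: (NOT 0 OR NOT 1) -> 1
  row 4 [00100]: (NOT 1 OR NOT 0) -> 1
  row 5 [00101]: (NOT 1 OR NOT 1) -> 0
  row 6 [00110]: (NOT 1 OR NOT 0) -> 1
  row 7 [00111]: (NOT 1 OR NOT 1) -> 0
  row 8 [01000]: (NOT 0 OR NOT 0) -> 1
  row 9 [01001]: (NOT 0 OR NOT 1) -> 1
  row 10 [01010]: (NOT 0 OR NOT 0) -> 1
  row 11 [01011]: (NOT 0 OR NOT 1) -> 1
  row 12 [01100]: (NOT 1 OR NOT 0) -> 1
  row 13 [01101]: (NOT 1 OR NOT 1) -> 0
  row 14 [01110]: (NOT 1 OR NOT 0) -> 1
  row 15 [01111]: (NOT 1 OR NOT 1) -> 0
  row 16 [10000]: (NOT 0 OR NOT 0) -> 1
  row 17 [10001]: (NOT 0 OR NOT 1) -> 1
  row 18 [10010]: (NOT 0 OR NOT 0) -> 1
  row 19 [10011]: (NOT 0 OR NOT 1) -> 1
  row 20 [10100]: (NOT 1 OR NOT 0) -> 1
  row 21 [10101]: (NOT 1 OR NOT 1) -> 0
  row 22 [10110]: (NOT 1 OR NOT 0) -> 1
  row 23 [10111]: (NOT 1 OR NOT 1) -> 0
  row 24 [11000]: (NOT 0 OR NOT 0) -> 1
  row 25 [11001]: (NOT 0 OR NOT 1) -> 1
  row 26 [11010]: (NOT 0 OR NOT 0) -> 1
  row 27 [11011]: (NOT 0 OR NOT 1) -> 1
  row 28 [11100]: (NOT 1 OR NOT 0) -> 1
  row 29 [11101]: (NOT 1 OR NOT 1) -> 0
  row 30 [11110]: (NOT 1 OR NOT 0) -> 1
  row 31 [11111]: (NOT 1 OR NOT 1) -> 0
Full result column, 4 rows per line (a,b,c fixed per line; d,e runs 00..11 left to right):
  rows 0-3 [a,b,c=000]: 1111  = hex F
  rows 4-7 [a,b,c=001]: 1010  = hex A
  rows 8-11 [a,b,c=010]: 1111  = hex F
  rows 12-15 [a,b,c=011]: 1010  = hex A
  rows 16-19 [a,b,c=100]: 1111  = hex F
  rows 20-23 [a,b,c=101]: 1010  = hex A
  rows 24-27 [a,b,c=110]: 1111  = hex F
  rows 28-31 [a,b,c=111]: 1010  = hex A
Output column (row 0 .. row 31) = 11111010111110101111101011111010
Output column grouped in 4s = 1111 1010 1111 1010 1111 1010 1111 1010 = 0xFAFAFAFA
Convert to decimal digit by digit (value = value*16 + digit):
  F -> 15
  15*16 + 10 (A) = 250
  250*16 + 15 (F) = 4015
  4015*16 + 10 (A) = 64250
  64250*16 + 15 (F) = 1028015
  1028015*16 + 10 (A) = 16448250
  16448250*16 + 15 (F) = 263172015
  263172015*16 + 10 (A) = 4210752250
Decimal = 4210752250

4210752250


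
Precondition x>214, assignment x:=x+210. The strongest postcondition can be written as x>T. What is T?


Formula: sp(P, x:=E) = exists old_x. (x = E[old_x/x]) AND P[old_x/x] (old_x is the value of x before the assignment; eliminate old_x by solving x = E[old_x/x] for old_x)
Step 1: Precondition P: x>214, i.e. old_x > 214
Step 2: Assignment gives x = old_x + 210, so old_x = x - 210
Step 3: Substitute into P: x - 210 > 214
Step 4: Simplify: x > 214+210 = 424

424


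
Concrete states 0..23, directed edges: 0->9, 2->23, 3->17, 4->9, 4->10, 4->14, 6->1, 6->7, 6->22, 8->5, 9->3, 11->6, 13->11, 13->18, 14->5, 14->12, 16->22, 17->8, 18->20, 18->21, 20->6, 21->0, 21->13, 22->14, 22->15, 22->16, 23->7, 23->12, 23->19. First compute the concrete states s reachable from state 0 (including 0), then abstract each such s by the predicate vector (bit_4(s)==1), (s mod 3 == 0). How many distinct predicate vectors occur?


BFS from 0:
Concrete reachable: {0, 3, 5, 8, 9, 17}
Abstract via predicates (bit_4(s)==1), (s mod 3 == 0):
  (0,0) <- {5, 8}
  (0,1) <- {0, 3, 9}
  (1,0) <- {17}
Distinct abstract states = 3

3


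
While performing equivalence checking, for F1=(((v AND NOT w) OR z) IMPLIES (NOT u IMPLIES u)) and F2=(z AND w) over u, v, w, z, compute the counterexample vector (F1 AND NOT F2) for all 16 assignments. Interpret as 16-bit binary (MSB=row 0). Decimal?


F1 = (((v AND NOT w) OR z) IMPLIES (NOT u IMPLIES u))
F2 = (z AND w)
Counterexample to F1=>F2 is where F1=1 and F2=0.
Evaluate each row (bits = u,v,w,z, MSB first):
  row 0 [0000]: F1=1 F2=0 -> F1&~F2 -> 1
  row 1 [0001]: F1=0 F2=0 -> F1&~F2 -> 0
  row 2 [0010]: F1=1 F2=0 -> F1&~F2 -> 1
  row 3 [0011]: F1=0 F2=1 -> F1&~F2 -> 0
  row 4 [0100]: F1=0 F2=0 -> F1&~F2 -> 0
  row 5 [0101]: F1=0 F2=0 -> F1&~F2 -> 0
  row 6 [0110]: F1=1 F2=0 -> F1&~F2 -> 1
  row 7 [0111]: F1=0 F2=1 -> F1&~F2 -> 0
  row 8 [1000]: F1=1 F2=0 -> F1&~F2 -> 1
  row 9 [1001]: F1=1 F2=0 -> F1&~F2 -> 1
  row 10 [1010]: F1=1 F2=0 -> F1&~F2 -> 1
  row 11 [1011]: F1=1 F2=1 -> F1&~F2 -> 0
  row 12 [1100]: F1=1 F2=0 -> F1&~F2 -> 1
  row 13 [1101]: F1=1 F2=0 -> F1&~F2 -> 1
  row 14 [1110]: F1=1 F2=0 -> F1&~F2 -> 1
  row 15 [1111]: F1=1 F2=1 -> F1&~F2 -> 0
Full result column, 4 rows per line (u,v fixed per line; w,z runs 00..11 left to right):
  rows 0-3 [u,v=00]: 1010  = hex A
  rows 4-7 [u,v=01]: 0010  = hex 2
  rows 8-11 [u,v=10]: 1110  = hex E
  rows 12-15 [u,v=11]: 1110  = hex E
Counterexample vector (row 0 .. row 15) = 1010001011101110
Output column grouped in 4s = 1010 0010 1110 1110 = 0xA2EE
Convert to decimal digit by digit (value = value*16 + digit):
  A -> 10
  10*16 + 2 = 162
  162*16 + 14 (E) = 2606
  2606*16 + 14 (E) = 41710
Decimal = 41710

41710


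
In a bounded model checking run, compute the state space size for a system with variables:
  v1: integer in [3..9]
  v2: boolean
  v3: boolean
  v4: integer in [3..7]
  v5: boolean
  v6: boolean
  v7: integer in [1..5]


State space = product of domain sizes of all variables.
Domain sizes:
  v1 (integer in [3..9]): 7
  v2 (boolean): 2
  v3 (boolean): 2
  v4 (integer in [3..7]): 5
  v5 (boolean): 2
  v6 (boolean): 2
  v7 (integer in [1..5]): 5
Product = 7 * 2 * 2 * 5 * 2 * 2 * 5 = 2800

2800


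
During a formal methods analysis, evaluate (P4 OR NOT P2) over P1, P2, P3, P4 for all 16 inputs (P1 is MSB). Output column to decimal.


Formula: (P4 OR NOT P2) over P1, P2, P3, P4 (16 rows)
Evaluate each row (bits = P1,P2,P3,P4, MSB first):
  row 0 [0000]: (0 OR NOT 0) -> 1
  row 1 [0001]: (1 OR NOT 0) -> 1
  row 2 [0010]: (0 OR NOT 0) -> 1
  row 3 [0011]: (1 OR NOT 0) -> 1
  row 4 [0100]: (0 OR NOT 1) -> 0
  row 5 [0101]: (1 OR NOT 1) -> 1
  row 6 [0110]: (0 OR NOT 1) -> 0
  row 7 [0111]: (1 OR NOT 1) -> 1
  row 8 [1000]: (0 OR NOT 0) -> 1
  row 9 [1001]: (1 OR NOT 0) -> 1
  row 10 [1010]: (0 OR NOT 0) -> 1
  row 11 [1011]: (1 OR NOT 0) -> 1
  row 12 [1100]: (0 OR NOT 1) -> 0
  row 13 [1101]: (1 OR NOT 1) -> 1
  row 14 [1110]: (0 OR NOT 1) -> 0
  row 15 [1111]: (1 OR NOT 1) -> 1
Full result column, 4 rows per line (P1,P2 fixed per line; P3,P4 runs 00..11 left to right):
  rows 0-3 [P1,P2=00]: 1111  = hex F
  rows 4-7 [P1,P2=01]: 0101  = hex 5
  rows 8-11 [P1,P2=10]: 1111  = hex F
  rows 12-15 [P1,P2=11]: 0101  = hex 5
Output column (row 0 .. row 15) = 1111010111110101
Output column grouped in 4s = 1111 0101 1111 0101 = 0xF5F5
Convert to decimal digit by digit (value = value*16 + digit):
  F -> 15
  15*16 + 5 = 245
  245*16 + 15 (F) = 3935
  3935*16 + 5 = 62965
Decimal = 62965

62965


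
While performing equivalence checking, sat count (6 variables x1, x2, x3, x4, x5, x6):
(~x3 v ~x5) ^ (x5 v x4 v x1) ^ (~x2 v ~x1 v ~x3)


CNF with 3 clauses over 6 vars (64 assignments).
An assignment satisfies CNF iff every clause has >=1 true literal.
Check each row (bits = x1,x2,x3,x4,x5,x6; clause T/F shown):
  row 0 [000000]: clauses=TFT -> 0
  row 1 [000001]: clauses=TFT -> 0
  row 2 [000010]: clauses=TTT -> 1
  row 3 [000011]: clauses=TTT -> 1
  row 4 [000100]: clauses=TTT -> 1
  (every remaining row is evaluated the same way; all 64 results are listed next)
Full result column, 8 rows per line (x1,x2,x3 fixed per line; x4,x5,x6 runs 000..111 left to right):
  rows 0-7 [x1,x2,x3=000]: 00111111  (ones: 6)
  rows 8-15 [x1,x2,x3=001]: 00001100  (ones: 2)
  rows 16-23 [x1,x2,x3=010]: 00111111  (ones: 6)
  rows 24-31 [x1,x2,x3=011]: 00001100  (ones: 2)
  rows 32-39 [x1,x2,x3=100]: 11111111  (ones: 8)
  rows 40-47 [x1,x2,x3=101]: 11001100  (ones: 4)
  rows 48-55 [x1,x2,x3=110]: 11111111  (ones: 8)
  rows 56-63 [x1,x2,x3=111]: 00000000  (ones: 0)
Satisfying assignments = 6+2+6+2+8+4+8+0 = 36

36
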